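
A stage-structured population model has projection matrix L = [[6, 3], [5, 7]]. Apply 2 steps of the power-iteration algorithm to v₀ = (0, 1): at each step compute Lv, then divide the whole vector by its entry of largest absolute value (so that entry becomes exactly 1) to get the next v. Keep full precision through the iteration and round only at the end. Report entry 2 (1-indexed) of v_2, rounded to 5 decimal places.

Lv0 = (3.000000, 7.000000); divide by 7.000000 → v1 = (0.428571, 1.000000)
Lv1 = (5.571429, 9.142857); divide by 9.142857 → v2 = (0.609375, 1.000000)
Requested entry of v2: 64/64 = 1.00000

1.00000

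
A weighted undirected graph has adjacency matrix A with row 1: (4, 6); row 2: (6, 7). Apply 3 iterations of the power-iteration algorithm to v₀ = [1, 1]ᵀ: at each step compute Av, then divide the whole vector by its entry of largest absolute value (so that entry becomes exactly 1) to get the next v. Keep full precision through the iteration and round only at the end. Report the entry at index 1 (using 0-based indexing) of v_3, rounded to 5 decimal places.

1.00000

Av0 = (10.000000, 13.000000); divide by 13.000000 → v1 = (0.769231, 1.000000)
Av1 = (9.076923, 11.615385); divide by 11.615385 → v2 = (0.781457, 1.000000)
Av2 = (9.125828, 11.688742); divide by 11.688742 → v3 = (0.780737, 1.000000)
Requested entry of v3: 1765/1765 = 1.00000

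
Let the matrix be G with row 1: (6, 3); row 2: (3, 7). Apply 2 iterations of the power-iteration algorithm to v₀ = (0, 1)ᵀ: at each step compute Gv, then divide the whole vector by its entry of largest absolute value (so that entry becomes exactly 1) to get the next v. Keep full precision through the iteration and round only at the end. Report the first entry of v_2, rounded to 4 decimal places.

Gv0 = (3.00000, 7.00000); divide by 7.00000 → v1 = (0.42857, 1.00000)
Gv1 = (5.57143, 8.28571); divide by 8.28571 → v2 = (0.67241, 1.00000)
Requested entry of v2: 39/58 = 0.6724

0.6724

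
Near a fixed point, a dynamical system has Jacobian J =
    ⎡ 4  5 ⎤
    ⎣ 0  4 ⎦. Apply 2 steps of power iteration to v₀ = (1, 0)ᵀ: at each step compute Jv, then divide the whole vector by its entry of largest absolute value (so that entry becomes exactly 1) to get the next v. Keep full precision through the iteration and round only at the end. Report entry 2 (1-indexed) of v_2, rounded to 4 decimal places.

0.0000

Jv0 = (4.00000, 0.00000); divide by 4.00000 → v1 = (1.00000, 0.00000)
Jv1 = (4.00000, 0.00000); divide by 4.00000 → v2 = (1.00000, 0.00000)
Requested entry of v2: 0/16 = 0.0000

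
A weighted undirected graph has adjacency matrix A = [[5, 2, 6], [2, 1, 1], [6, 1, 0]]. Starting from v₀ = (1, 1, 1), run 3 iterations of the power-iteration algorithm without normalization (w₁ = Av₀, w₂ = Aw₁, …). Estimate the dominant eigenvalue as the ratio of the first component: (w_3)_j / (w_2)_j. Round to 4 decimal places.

w1 = Av₀ = (5·1 + 2·1 + 6·1; 2·1 + 1·1 + 1·1; 6·1 + 1·1 + 0·1) = (13, 4, 7)
w2 = Aw1 = (5·13 + 2·4 + 6·7; 2·13 + 1·4 + 1·7; 6·13 + 1·4 + 0·7) = (115, 37, 82)
w3 = Aw2 = (1141, 349, 727)
Ratio at component: 1141 / 115 = 9.9217

λ ≈ 9.9217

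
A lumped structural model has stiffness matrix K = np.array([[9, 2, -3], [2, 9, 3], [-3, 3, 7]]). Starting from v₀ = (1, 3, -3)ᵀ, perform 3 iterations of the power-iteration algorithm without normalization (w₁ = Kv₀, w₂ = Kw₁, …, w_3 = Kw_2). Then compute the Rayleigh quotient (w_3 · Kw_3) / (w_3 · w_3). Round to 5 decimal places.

w1 = Kv₀ = (24, 20, -15)
w2 = Kw1 = (301, 183, -117)
w3 = Kw2 = (3426, 1898, -1173)
Kw3 = (38149, 20415, -12795)
w3·Kw3 = 3426·38149 + 1898·20415 + (-1173)·(-12795) = 184454679; w3·w3 = 3426·3426 + 1898·1898 + (-1173)·(-1173) = 16715809
λ ≈ 184454679/16715809 = 11.03474

λ ≈ 11.03474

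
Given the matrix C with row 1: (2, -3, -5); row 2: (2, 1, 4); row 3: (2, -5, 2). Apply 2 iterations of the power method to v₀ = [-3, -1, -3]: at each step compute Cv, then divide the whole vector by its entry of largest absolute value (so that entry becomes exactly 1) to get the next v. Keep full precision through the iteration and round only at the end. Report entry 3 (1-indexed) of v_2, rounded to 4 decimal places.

0.9052

Cv0 = (12.00000, -19.00000, -7.00000); divide by -19.00000 → v1 = (-0.63158, 1.00000, 0.36842)
Cv1 = (-6.10526, 1.21053, -5.52632); divide by -6.10526 → v2 = (1.00000, -0.19828, 0.90517)
Requested entry of v2: 105/116 = 0.9052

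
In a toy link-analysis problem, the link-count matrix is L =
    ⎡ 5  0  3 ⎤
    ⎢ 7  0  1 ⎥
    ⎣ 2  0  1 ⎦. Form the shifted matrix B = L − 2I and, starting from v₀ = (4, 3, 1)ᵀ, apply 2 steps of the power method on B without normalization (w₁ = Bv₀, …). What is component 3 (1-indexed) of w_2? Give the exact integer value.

B = L − 2I has rows (3, 0, 3); (7, -2, 1); (2, 0, -1)
w1 = Bv₀ = (3·4 + 0·3 + 3·1; 7·4 + (-2)·3 + 1·1; 2·4 + 0·3 + (-1)·1) = (15, 23, 7)
w2 = Bw1 = (3·15 + 0·23 + 3·7; 7·15 + (-2)·23 + 1·7; 2·15 + 0·23 + (-1)·7) = (66, 66, 23)
Requested component of w2: 23

23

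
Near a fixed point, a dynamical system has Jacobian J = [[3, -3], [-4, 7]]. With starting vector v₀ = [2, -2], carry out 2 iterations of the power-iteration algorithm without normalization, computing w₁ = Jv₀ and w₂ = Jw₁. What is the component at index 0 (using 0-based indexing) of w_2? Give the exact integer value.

102

w1 = Jv₀ = (3·2 + (-3)·(-2); (-4)·2 + 7·(-2)) = (12, -22)
w2 = Jw1 = (3·12 + (-3)·(-22); (-4)·12 + 7·(-22)) = (102, -202)
The requested component of w2 is 102.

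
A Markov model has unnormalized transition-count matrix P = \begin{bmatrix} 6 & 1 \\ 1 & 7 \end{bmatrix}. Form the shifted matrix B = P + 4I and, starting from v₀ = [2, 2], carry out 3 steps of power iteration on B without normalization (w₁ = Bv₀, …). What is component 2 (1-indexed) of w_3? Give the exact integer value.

B = P + 4I has rows (10, 1); (1, 11)
w1 = Bv₀ = (22, 24)
w2 = Bw1 = (244, 286)
w3 = Bw2 = (2726, 3390)
Requested component of w3: 3390

3390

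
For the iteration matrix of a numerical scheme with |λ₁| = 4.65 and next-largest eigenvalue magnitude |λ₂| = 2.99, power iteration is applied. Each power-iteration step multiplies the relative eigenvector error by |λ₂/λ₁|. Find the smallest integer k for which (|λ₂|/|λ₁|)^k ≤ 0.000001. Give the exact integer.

|λ₂/λ₁| = 2.99/4.65 = 0.64301
Need k ≥ ln(0.000001) / ln(0.64301) = -13.8155 / -0.4416 ≈ 31.286
Smallest integer k satisfying the bound: 32

32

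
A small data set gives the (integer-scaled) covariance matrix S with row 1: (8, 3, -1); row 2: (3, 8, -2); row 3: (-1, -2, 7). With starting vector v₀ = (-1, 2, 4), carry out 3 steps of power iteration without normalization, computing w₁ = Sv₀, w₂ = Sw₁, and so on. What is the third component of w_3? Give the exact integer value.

w1 = Sv₀ = (-6, 5, 25)
w2 = Sw1 = (-58, -28, 171)
w3 = Sw2 = (-719, -740, 1311)
The requested component of w3 is 1311.

1311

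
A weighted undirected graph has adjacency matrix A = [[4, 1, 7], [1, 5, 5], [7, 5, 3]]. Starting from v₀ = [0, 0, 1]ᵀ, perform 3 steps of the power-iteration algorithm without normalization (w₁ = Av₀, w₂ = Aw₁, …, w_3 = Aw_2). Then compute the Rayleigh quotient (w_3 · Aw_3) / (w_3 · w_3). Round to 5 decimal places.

12.81334

w1 = Av₀ = (7, 5, 3)
w2 = Aw1 = (54, 47, 83)
w3 = Aw2 = (844, 704, 862)
Aw3 = (10114, 8674, 12014)
w3·Aw3 = 844·10114 + 704·8674 + 862·12014 = 24998780; w3·w3 = 844·844 + 704·704 + 862·862 = 1950996
λ ≈ 24998780/1950996 = 12.81334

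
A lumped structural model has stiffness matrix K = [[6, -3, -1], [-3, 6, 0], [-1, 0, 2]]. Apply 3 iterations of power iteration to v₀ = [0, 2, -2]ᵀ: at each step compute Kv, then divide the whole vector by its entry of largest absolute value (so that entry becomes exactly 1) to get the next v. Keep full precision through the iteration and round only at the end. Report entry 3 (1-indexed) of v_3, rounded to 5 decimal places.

0.07143

Kv0 = (-4.000000, 12.000000, -4.000000); divide by 12.000000 → v1 = (-0.333333, 1.000000, -0.333333)
Kv1 = (-4.666667, 7.000000, -0.333333); divide by 7.000000 → v2 = (-0.666667, 1.000000, -0.047619)
Kv2 = (-6.952381, 8.000000, 0.571429); divide by 8.000000 → v3 = (-0.869048, 1.000000, 0.071429)
Requested entry of v3: 48/672 = 0.07143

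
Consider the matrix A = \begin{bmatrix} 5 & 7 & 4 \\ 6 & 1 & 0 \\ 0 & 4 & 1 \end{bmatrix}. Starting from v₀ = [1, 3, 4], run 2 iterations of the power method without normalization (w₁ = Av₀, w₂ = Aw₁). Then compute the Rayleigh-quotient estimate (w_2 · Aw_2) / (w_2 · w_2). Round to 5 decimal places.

λ ≈ 10.33925

w1 = Av₀ = (5·1 + 7·3 + 4·4; 6·1 + 1·3 + 0·4; 0·1 + 4·3 + 1·4) = (42, 9, 16)
w2 = Aw1 = (5·42 + 7·9 + 4·16; 6·42 + 1·9 + 0·16; 0·42 + 4·9 + 1·16) = (337, 261, 52)
Aw2 = (3720, 2283, 1096)
w2·Aw2 = 337·3720 + 261·2283 + 52·1096 = 1906495; w2·w2 = 337·337 + 261·261 + 52·52 = 184394
λ ≈ 1906495/184394 = 10.33925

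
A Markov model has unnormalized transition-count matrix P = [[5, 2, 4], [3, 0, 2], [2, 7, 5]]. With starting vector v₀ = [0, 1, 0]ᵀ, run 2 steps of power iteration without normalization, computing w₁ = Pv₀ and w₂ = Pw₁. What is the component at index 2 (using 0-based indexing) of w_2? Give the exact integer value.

w1 = Pv₀ = (5·0 + 2·1 + 4·0; 3·0 + 0·1 + 2·0; 2·0 + 7·1 + 5·0) = (2, 0, 7)
w2 = Pw1 = (5·2 + 2·0 + 4·7; 3·2 + 0·0 + 2·7; 2·2 + 7·0 + 5·7) = (38, 20, 39)
The requested component of w2 is 39.

39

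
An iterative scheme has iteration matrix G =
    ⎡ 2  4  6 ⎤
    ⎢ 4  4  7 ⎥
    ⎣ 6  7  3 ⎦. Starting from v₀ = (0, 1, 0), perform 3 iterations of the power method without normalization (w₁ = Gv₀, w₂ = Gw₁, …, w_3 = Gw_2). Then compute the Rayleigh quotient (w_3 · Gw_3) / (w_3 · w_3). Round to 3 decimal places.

w1 = Gv₀ = (4, 4, 7)
w2 = Gw1 = (66, 81, 73)
w3 = Gw2 = (894, 1099, 1182)
Gw3 = (13276, 16246, 16603)
w3·Gw3 = 894·13276 + 1099·16246 + 1182·16603 = 49347844; w3·w3 = 894·894 + 1099·1099 + 1182·1182 = 3404161
λ ≈ 49347844/3404161 = 14.496

14.496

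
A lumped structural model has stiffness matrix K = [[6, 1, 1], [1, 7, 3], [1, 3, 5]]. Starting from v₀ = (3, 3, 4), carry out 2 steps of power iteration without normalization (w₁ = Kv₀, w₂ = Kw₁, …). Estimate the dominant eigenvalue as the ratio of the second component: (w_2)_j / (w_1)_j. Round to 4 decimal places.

λ ≈ 10.3611

w1 = Kv₀ = (25, 36, 32)
w2 = Kw1 = (218, 373, 293)
Ratio at component: 373 / 36 = 10.3611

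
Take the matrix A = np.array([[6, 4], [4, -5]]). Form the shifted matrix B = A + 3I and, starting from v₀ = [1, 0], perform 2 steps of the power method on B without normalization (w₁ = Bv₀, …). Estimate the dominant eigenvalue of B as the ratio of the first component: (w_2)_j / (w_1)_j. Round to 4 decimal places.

μ ≈ 10.7778

B = A + 3I has rows (9, 4); (4, -2)
w1 = Bv₀ = (9·1 + 4·0; 4·1 + (-2)·0) = (9, 4)
w2 = Bw1 = (9·9 + 4·4; 4·9 + (-2)·4) = (97, 28)
Ratio: 97/9 = 10.7778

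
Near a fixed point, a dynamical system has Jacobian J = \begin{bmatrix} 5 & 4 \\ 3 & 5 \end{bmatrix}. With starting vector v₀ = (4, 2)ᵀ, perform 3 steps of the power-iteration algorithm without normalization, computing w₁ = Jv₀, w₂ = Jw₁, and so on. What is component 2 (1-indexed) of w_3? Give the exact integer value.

w1 = Jv₀ = (28, 22)
w2 = Jw1 = (228, 194)
w3 = Jw2 = (1916, 1654)
The requested component of w3 is 1654.

1654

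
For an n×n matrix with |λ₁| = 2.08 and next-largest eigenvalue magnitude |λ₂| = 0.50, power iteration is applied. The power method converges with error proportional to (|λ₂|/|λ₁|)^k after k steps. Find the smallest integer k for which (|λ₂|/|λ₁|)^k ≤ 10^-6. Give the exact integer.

|λ₂/λ₁| = 0.50/2.08 = 0.24038
Need k ≥ ln(10^-6) / ln(0.24038) = -13.8155 / -1.4255 ≈ 9.692
Smallest integer k satisfying the bound: 10

10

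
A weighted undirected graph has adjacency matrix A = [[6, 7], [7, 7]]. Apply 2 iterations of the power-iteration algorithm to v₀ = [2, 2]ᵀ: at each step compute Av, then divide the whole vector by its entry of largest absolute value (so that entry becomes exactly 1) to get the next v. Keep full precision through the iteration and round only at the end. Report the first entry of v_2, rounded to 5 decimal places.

0.93122

Av0 = (26.000000, 28.000000); divide by 28.000000 → v1 = (0.928571, 1.000000)
Av1 = (12.571429, 13.500000); divide by 13.500000 → v2 = (0.931217, 1.000000)
Requested entry of v2: 352/378 = 0.93122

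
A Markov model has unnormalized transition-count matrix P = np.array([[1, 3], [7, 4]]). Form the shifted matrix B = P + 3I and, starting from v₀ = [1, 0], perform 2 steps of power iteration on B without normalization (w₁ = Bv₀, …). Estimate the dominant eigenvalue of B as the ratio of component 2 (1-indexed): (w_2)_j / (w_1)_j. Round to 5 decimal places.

B = P + 3I has rows (4, 3); (7, 7)
w1 = Bv₀ = (4·1 + 3·0; 7·1 + 7·0) = (4, 7)
w2 = Bw1 = (4·4 + 3·7; 7·4 + 7·7) = (37, 77)
Ratio: 77/7 = 11.00000

11.00000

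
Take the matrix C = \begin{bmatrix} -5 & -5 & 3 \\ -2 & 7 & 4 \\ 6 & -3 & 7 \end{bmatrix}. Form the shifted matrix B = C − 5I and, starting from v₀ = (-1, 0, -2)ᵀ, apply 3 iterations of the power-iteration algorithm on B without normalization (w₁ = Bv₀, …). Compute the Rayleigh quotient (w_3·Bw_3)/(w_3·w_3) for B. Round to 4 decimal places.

-10.5731

B = C − 5I has rows (-10, -5, 3); (-2, 2, 4); (6, -3, 2)
w1 = Bv₀ = ((-10)·(-1) + (-5)·0 + 3·(-2); (-2)·(-1) + 2·0 + 4·(-2); 6·(-1) + (-3)·0 + 2·(-2)) = (4, -6, -10)
w2 = Bw1 = ((-10)·4 + (-5)·(-6) + 3·(-10); (-2)·4 + 2·(-6) + 4·(-10); 6·4 + (-3)·(-6) + 2·(-10)) = (-40, -60, 22)
w3 = Bw2 = (766, 48, -16)
Bw3 = (-7948, -1500, 4420)
w3·Bw3 = -6230888; w3·w3 = 589316; μ ≈ -6230888/589316 = -10.5731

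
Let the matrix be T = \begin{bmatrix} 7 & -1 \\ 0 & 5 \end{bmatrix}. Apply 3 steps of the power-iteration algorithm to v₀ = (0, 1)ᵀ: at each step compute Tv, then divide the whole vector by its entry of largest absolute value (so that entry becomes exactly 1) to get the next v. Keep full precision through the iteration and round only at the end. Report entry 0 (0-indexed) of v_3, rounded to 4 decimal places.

Tv0 = (-1.00000, 5.00000); divide by 5.00000 → v1 = (-0.20000, 1.00000)
Tv1 = (-2.40000, 5.00000); divide by 5.00000 → v2 = (-0.48000, 1.00000)
Tv2 = (-4.36000, 5.00000); divide by 5.00000 → v3 = (-0.87200, 1.00000)
Requested entry of v3: -109/125 = -0.8720

-0.8720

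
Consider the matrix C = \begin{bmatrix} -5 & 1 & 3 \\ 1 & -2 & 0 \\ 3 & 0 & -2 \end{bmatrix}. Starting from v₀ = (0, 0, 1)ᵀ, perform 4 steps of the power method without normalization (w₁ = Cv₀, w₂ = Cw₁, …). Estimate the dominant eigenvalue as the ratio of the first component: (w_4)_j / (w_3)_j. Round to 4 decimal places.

w1 = Cv₀ = ((-5)·0 + 1·0 + 3·1; 1·0 + (-2)·0 + 0·1; 3·0 + 0·0 + (-2)·1) = (3, 0, -2)
w2 = Cw1 = ((-5)·3 + 1·0 + 3·(-2); 1·3 + (-2)·0 + 0·(-2); 3·3 + 0·0 + (-2)·(-2)) = (-21, 3, 13)
w3 = Cw2 = (147, -27, -89)
w4 = Cw3 = (-1029, 201, 619)
Ratio at component: -1029 / 147 = -7.0000

-7.0000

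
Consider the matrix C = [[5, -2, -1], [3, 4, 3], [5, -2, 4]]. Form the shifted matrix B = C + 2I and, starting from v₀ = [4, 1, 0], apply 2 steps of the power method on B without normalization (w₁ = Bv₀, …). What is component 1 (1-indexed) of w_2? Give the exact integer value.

128

B = C + 2I has rows (7, -2, -1); (3, 6, 3); (5, -2, 6)
w1 = Bv₀ = (7·4 + (-2)·1 + (-1)·0; 3·4 + 6·1 + 3·0; 5·4 + (-2)·1 + 6·0) = (26, 18, 18)
w2 = Bw1 = (7·26 + (-2)·18 + (-1)·18; 3·26 + 6·18 + 3·18; 5·26 + (-2)·18 + 6·18) = (128, 240, 202)
Requested component of w2: 128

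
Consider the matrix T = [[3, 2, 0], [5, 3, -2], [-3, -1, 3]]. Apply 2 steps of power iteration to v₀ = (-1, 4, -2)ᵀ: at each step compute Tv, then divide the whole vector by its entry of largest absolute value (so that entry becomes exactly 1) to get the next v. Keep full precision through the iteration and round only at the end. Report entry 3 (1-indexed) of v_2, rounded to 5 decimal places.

Tv0 = (5.000000, 11.000000, -7.000000); divide by 11.000000 → v1 = (0.454545, 1.000000, -0.636364)
Tv1 = (3.363636, 6.545455, -4.272727); divide by 6.545455 → v2 = (0.513889, 1.000000, -0.652778)
Requested entry of v2: -47/72 = -0.65278

-0.65278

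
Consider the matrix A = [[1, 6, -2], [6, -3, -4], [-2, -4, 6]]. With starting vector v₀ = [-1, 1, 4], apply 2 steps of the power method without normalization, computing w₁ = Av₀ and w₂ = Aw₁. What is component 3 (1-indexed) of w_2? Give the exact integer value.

w1 = Av₀ = (-3, -25, 22)
w2 = Aw1 = (-197, -31, 238)
The requested component of w2 is 238.

238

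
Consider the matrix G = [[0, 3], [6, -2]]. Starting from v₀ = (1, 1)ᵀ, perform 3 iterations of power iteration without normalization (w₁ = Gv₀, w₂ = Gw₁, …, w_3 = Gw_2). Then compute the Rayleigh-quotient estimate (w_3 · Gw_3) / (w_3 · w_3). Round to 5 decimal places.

w1 = Gv₀ = (0·1 + 3·1; 6·1 + (-2)·1) = (3, 4)
w2 = Gw1 = (0·3 + 3·4; 6·3 + (-2)·4) = (12, 10)
w3 = Gw2 = (30, 52)
Gw3 = (156, 76)
w3·Gw3 = 30·156 + 52·76 = 8632; w3·w3 = 30·30 + 52·52 = 3604
λ ≈ 8632/3604 = 2.39512

λ ≈ 2.39512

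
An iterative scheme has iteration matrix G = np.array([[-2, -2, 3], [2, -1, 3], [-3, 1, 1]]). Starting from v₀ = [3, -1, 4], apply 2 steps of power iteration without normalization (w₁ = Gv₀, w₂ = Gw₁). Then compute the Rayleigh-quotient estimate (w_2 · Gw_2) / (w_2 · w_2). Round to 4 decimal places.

w1 = Gv₀ = ((-2)·3 + (-2)·(-1) + 3·4; 2·3 + (-1)·(-1) + 3·4; (-3)·3 + 1·(-1) + 1·4) = (8, 19, -6)
w2 = Gw1 = ((-2)·8 + (-2)·19 + 3·(-6); 2·8 + (-1)·19 + 3·(-6); (-3)·8 + 1·19 + 1·(-6)) = (-72, -21, -11)
Gw2 = (153, -156, 184)
w2·Gw2 = (-72)·153 + (-21)·(-156) + (-11)·184 = -9764; w2·w2 = (-72)·(-72) + (-21)·(-21) + (-11)·(-11) = 5746
λ ≈ -9764/5746 = -1.6993

λ ≈ -1.6993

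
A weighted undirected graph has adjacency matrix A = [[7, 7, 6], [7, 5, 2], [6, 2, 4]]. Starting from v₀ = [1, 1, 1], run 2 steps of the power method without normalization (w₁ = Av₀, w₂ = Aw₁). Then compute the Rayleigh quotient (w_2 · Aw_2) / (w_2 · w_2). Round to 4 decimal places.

λ ≈ 15.9996

w1 = Av₀ = (20, 14, 12)
w2 = Aw1 = (310, 234, 196)
Aw2 = (4984, 3732, 3112)
w2·Aw2 = 310·4984 + 234·3732 + 196·3112 = 3028280; w2·w2 = 310·310 + 234·234 + 196·196 = 189272
λ ≈ 3028280/189272 = 15.9996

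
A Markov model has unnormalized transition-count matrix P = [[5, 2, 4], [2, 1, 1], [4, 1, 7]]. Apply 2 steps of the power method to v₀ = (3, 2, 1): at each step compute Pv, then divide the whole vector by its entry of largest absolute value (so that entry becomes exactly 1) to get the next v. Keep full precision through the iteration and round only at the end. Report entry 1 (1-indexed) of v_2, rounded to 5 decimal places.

Pv0 = (23.000000, 9.000000, 21.000000); divide by 23.000000 → v1 = (1.000000, 0.391304, 0.913043)
Pv1 = (9.434783, 3.304348, 10.782609); divide by 10.782609 → v2 = (0.875000, 0.306452, 1.000000)
Requested entry of v2: 217/248 = 0.87500

0.87500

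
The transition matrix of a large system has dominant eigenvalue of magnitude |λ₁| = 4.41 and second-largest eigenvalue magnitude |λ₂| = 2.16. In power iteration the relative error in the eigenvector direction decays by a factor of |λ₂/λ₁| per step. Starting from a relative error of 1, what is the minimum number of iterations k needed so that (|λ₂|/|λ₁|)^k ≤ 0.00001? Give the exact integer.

17

|λ₂/λ₁| = 2.16/4.41 = 0.48980
Need k ≥ ln(0.00001) / ln(0.48980) = -11.5129 / -0.7138 ≈ 16.130
Smallest integer k satisfying the bound: 17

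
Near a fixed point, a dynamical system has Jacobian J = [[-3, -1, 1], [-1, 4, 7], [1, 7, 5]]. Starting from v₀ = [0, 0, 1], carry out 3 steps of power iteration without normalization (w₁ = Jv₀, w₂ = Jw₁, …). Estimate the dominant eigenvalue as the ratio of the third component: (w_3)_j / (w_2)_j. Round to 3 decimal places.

10.720

w1 = Jv₀ = (1, 7, 5)
w2 = Jw1 = (-5, 62, 75)
w3 = Jw2 = (28, 778, 804)
Ratio at component: 804 / 75 = 10.720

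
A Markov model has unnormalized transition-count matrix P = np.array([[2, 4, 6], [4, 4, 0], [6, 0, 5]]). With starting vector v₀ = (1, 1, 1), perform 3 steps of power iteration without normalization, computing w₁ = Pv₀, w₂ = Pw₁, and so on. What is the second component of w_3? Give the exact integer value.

808

w1 = Pv₀ = (2·1 + 4·1 + 6·1; 4·1 + 4·1 + 0·1; 6·1 + 0·1 + 5·1) = (12, 8, 11)
w2 = Pw1 = (2·12 + 4·8 + 6·11; 4·12 + 4·8 + 0·11; 6·12 + 0·8 + 5·11) = (122, 80, 127)
w3 = Pw2 = (1326, 808, 1367)
The requested component of w3 is 808.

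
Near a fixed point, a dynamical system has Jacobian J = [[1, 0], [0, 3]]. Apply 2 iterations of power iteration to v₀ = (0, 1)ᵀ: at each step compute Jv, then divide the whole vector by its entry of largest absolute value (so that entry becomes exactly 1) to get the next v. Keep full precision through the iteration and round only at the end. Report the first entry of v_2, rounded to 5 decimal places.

Jv0 = (0.000000, 3.000000); divide by 3.000000 → v1 = (0.000000, 1.000000)
Jv1 = (0.000000, 3.000000); divide by 3.000000 → v2 = (0.000000, 1.000000)
Requested entry of v2: 0/9 = 0.00000

0.00000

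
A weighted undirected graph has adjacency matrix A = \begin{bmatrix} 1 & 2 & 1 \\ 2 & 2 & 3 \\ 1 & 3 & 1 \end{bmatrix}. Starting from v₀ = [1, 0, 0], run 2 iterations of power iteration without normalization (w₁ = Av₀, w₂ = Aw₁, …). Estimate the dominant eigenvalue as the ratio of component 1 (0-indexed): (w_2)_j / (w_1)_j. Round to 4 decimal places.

w1 = Av₀ = (1, 2, 1)
w2 = Aw1 = (6, 9, 8)
Ratio at component: 9 / 2 = 4.5000

4.5000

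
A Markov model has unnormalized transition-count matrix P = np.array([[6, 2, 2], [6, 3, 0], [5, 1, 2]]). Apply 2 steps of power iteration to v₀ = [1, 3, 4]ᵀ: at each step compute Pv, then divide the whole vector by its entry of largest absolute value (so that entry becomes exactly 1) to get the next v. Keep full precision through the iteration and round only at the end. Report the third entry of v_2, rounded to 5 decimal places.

0.80769

Pv0 = (20.000000, 15.000000, 16.000000); divide by 20.000000 → v1 = (1.000000, 0.750000, 0.800000)
Pv1 = (9.100000, 8.250000, 7.350000); divide by 9.100000 → v2 = (1.000000, 0.906593, 0.807692)
Requested entry of v2: 147/182 = 0.80769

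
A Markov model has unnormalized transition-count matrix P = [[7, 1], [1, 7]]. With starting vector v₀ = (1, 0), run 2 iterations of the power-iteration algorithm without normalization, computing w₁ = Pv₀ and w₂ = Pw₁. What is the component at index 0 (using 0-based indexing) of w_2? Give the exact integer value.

w1 = Pv₀ = (7·1 + 1·0; 1·1 + 7·0) = (7, 1)
w2 = Pw1 = (7·7 + 1·1; 1·7 + 7·1) = (50, 14)
The requested component of w2 is 50.

50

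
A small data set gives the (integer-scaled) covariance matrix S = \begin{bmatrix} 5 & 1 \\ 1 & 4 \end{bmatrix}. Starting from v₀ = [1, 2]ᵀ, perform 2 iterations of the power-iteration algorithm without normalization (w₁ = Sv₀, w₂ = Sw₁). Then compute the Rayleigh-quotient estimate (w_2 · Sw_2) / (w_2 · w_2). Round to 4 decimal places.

w1 = Sv₀ = (7, 9)
w2 = Sw1 = (44, 43)
Sw2 = (263, 216)
w2·Sw2 = 44·263 + 43·216 = 20860; w2·w2 = 44·44 + 43·43 = 3785
λ ≈ 20860/3785 = 5.5112

λ ≈ 5.5112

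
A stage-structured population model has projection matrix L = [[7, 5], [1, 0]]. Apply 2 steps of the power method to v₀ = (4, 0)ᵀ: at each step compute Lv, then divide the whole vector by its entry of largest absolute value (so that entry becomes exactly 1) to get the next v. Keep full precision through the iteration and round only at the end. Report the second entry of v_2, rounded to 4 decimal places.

0.1296

Lv0 = (28.00000, 4.00000); divide by 28.00000 → v1 = (1.00000, 0.14286)
Lv1 = (7.71429, 1.00000); divide by 7.71429 → v2 = (1.00000, 0.12963)
Requested entry of v2: 28/216 = 0.1296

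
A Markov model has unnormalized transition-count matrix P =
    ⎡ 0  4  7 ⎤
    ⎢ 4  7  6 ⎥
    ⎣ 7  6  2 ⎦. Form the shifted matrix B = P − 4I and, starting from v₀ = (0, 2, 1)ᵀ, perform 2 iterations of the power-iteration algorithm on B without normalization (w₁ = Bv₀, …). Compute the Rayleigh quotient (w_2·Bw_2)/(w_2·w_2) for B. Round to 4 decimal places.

μ ≈ 9.6282

B = P − 4I has rows (-4, 4, 7); (4, 3, 6); (7, 6, -2)
w1 = Bv₀ = ((-4)·0 + 4·2 + 7·1; 4·0 + 3·2 + 6·1; 7·0 + 6·2 + (-2)·1) = (15, 12, 10)
w2 = Bw1 = ((-4)·15 + 4·12 + 7·10; 4·15 + 3·12 + 6·10; 7·15 + 6·12 + (-2)·10) = (58, 156, 157)
Bw2 = (1491, 1642, 1028)
w2·Bw2 = 504026; w2·w2 = 52349; μ ≈ 504026/52349 = 9.6282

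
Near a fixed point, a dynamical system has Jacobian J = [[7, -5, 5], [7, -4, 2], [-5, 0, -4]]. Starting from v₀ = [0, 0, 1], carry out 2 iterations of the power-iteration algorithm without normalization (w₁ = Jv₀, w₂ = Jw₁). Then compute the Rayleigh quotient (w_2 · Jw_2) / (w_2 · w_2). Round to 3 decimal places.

w1 = Jv₀ = (7·0 + (-5)·0 + 5·1; 7·0 + (-4)·0 + 2·1; (-5)·0 + 0·0 + (-4)·1) = (5, 2, -4)
w2 = Jw1 = (7·5 + (-5)·2 + 5·(-4); 7·5 + (-4)·2 + 2·(-4); (-5)·5 + 0·2 + (-4)·(-4)) = (5, 19, -9)
Jw2 = (-105, -59, 11)
w2·Jw2 = 5·(-105) + 19·(-59) + (-9)·11 = -1745; w2·w2 = 5·5 + 19·19 + (-9)·(-9) = 467
λ ≈ -1745/467 = -3.737

-3.737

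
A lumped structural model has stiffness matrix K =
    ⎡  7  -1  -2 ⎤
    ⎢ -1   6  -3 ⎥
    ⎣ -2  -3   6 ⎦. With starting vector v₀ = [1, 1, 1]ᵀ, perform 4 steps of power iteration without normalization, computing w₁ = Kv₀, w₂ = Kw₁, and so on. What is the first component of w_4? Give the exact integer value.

w1 = Kv₀ = (7·1 + (-1)·1 + (-2)·1; (-1)·1 + 6·1 + (-3)·1; (-2)·1 + (-3)·1 + 6·1) = (4, 2, 1)
w2 = Kw1 = (7·4 + (-1)·2 + (-2)·1; (-1)·4 + 6·2 + (-3)·1; (-2)·4 + (-3)·2 + 6·1) = (24, 5, -8)
w3 = Kw2 = (179, 30, -111)
w4 = Kw3 = (1445, 334, -1114)
The requested component of w4 is 1445.

1445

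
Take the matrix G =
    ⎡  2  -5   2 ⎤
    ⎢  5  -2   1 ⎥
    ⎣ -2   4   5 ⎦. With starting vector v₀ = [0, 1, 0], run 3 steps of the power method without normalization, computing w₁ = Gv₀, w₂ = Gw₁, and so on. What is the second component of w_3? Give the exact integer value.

w1 = Gv₀ = (2·0 + (-5)·1 + 2·0; 5·0 + (-2)·1 + 1·0; (-2)·0 + 4·1 + 5·0) = (-5, -2, 4)
w2 = Gw1 = (2·(-5) + (-5)·(-2) + 2·4; 5·(-5) + (-2)·(-2) + 1·4; (-2)·(-5) + 4·(-2) + 5·4) = (8, -17, 22)
w3 = Gw2 = (145, 96, 26)
The requested component of w3 is 96.

96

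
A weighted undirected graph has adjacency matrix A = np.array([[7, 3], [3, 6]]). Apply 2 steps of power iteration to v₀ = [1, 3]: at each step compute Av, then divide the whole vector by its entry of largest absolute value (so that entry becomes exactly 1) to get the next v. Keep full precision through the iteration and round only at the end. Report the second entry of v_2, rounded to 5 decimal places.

Av0 = (16.000000, 21.000000); divide by 21.000000 → v1 = (0.761905, 1.000000)
Av1 = (8.333333, 8.285714); divide by 8.333333 → v2 = (1.000000, 0.994286)
Requested entry of v2: 174/175 = 0.99429

0.99429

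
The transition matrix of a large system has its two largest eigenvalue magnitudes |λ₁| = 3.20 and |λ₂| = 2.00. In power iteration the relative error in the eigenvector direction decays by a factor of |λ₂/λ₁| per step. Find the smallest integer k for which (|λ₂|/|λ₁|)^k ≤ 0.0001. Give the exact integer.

20

|λ₂/λ₁| = 2.00/3.20 = 0.62500
Need k ≥ ln(0.0001) / ln(0.62500) = -9.2103 / -0.4700 ≈ 19.596
Smallest integer k satisfying the bound: 20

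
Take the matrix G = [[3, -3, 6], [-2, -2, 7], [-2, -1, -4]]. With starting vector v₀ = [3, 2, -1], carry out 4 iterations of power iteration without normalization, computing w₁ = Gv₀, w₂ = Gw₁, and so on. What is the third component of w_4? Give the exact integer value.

w1 = Gv₀ = (3·3 + (-3)·2 + 6·(-1); (-2)·3 + (-2)·2 + 7·(-1); (-2)·3 + (-1)·2 + (-4)·(-1)) = (-3, -17, -4)
w2 = Gw1 = (3·(-3) + (-3)·(-17) + 6·(-4); (-2)·(-3) + (-2)·(-17) + 7·(-4); (-2)·(-3) + (-1)·(-17) + (-4)·(-4)) = (18, 12, 39)
w3 = Gw2 = (252, 213, -204)
w4 = Gw3 = (-1107, -2358, 99)
The requested component of w4 is 99.

99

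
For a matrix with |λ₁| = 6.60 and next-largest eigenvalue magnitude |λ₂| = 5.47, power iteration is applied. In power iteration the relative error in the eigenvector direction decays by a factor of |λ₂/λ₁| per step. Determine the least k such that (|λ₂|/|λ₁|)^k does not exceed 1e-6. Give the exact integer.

74

|λ₂/λ₁| = 5.47/6.60 = 0.82879
Need k ≥ ln(1e-6) / ln(0.82879) = -13.8155 / -0.1878 ≈ 73.569
Smallest integer k satisfying the bound: 74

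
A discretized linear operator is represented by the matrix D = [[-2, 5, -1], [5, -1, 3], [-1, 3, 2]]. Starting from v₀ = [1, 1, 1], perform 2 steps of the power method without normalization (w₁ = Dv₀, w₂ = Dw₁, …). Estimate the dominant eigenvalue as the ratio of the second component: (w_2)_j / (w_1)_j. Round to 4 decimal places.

w1 = Dv₀ = (2, 7, 4)
w2 = Dw1 = (27, 15, 27)
Ratio at component: 15 / 7 = 2.1429

2.1429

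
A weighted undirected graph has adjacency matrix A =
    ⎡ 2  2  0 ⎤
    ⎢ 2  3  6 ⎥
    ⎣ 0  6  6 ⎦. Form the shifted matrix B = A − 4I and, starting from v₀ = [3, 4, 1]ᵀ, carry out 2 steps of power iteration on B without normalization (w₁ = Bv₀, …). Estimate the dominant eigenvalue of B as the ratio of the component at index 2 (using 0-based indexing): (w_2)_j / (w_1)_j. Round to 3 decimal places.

B = A − 4I has rows (-2, 2, 0); (2, -1, 6); (0, 6, 2)
w1 = Bv₀ = (2, 8, 26)
w2 = Bw1 = (12, 152, 100)
Ratio: 100/26 = 3.846

3.846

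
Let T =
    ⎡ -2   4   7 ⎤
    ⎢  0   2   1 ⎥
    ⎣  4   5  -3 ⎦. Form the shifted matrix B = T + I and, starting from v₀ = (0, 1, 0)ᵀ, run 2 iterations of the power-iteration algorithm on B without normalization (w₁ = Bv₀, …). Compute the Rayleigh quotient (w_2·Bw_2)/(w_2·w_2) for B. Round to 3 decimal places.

B = T + I has rows (-1, 4, 7); (0, 3, 1); (4, 5, -2)
w1 = Bv₀ = ((-1)·0 + 4·1 + 7·0; 0·0 + 3·1 + 1·0; 4·0 + 5·1 + (-2)·0) = (4, 3, 5)
w2 = Bw1 = ((-1)·4 + 4·3 + 7·5; 0·4 + 3·3 + 1·5; 4·4 + 5·3 + (-2)·5) = (43, 14, 21)
Bw2 = (160, 63, 200)
w2·Bw2 = 11962; w2·w2 = 2486; μ ≈ 11962/2486 = 4.812

μ ≈ 4.812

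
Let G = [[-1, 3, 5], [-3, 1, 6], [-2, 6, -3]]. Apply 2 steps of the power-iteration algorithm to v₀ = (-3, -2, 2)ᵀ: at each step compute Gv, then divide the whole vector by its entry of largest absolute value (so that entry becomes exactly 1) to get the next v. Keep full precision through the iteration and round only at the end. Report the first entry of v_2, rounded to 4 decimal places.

-0.0735

Gv0 = (7.00000, 19.00000, -12.00000); divide by 19.00000 → v1 = (0.36842, 1.00000, -0.63158)
Gv1 = (-0.52632, -3.89474, 7.15789); divide by 7.15789 → v2 = (-0.07353, -0.54412, 1.00000)
Requested entry of v2: -10/136 = -0.0735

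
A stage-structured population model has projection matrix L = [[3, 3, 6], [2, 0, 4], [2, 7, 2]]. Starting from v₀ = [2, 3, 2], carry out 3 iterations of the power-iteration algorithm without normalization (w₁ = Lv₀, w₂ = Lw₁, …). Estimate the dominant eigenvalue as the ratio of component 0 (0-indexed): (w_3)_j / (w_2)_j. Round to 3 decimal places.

λ ≈ 8.794

w1 = Lv₀ = (3·2 + 3·3 + 6·2; 2·2 + 0·3 + 4·2; 2·2 + 7·3 + 2·2) = (27, 12, 29)
w2 = Lw1 = (3·27 + 3·12 + 6·29; 2·27 + 0·12 + 4·29; 2·27 + 7·12 + 2·29) = (291, 170, 196)
w3 = Lw2 = (2559, 1366, 2164)
Ratio at component: 2559 / 291 = 8.794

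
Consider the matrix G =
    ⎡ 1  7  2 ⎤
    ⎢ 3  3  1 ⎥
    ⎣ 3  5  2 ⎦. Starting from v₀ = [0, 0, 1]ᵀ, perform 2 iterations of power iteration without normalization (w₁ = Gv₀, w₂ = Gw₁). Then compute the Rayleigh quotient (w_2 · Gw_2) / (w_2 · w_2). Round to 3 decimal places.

w1 = Gv₀ = (1·0 + 7·0 + 2·1; 3·0 + 3·0 + 1·1; 3·0 + 5·0 + 2·1) = (2, 1, 2)
w2 = Gw1 = (1·2 + 7·1 + 2·2; 3·2 + 3·1 + 1·2; 3·2 + 5·1 + 2·2) = (13, 11, 15)
Gw2 = (120, 87, 124)
w2·Gw2 = 13·120 + 11·87 + 15·124 = 4377; w2·w2 = 13·13 + 11·11 + 15·15 = 515
λ ≈ 4377/515 = 8.499

λ ≈ 8.499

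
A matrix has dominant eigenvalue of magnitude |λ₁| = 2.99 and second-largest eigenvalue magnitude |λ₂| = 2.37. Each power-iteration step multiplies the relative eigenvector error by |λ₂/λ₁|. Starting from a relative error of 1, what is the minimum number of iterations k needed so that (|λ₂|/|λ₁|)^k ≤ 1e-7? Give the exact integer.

70

|λ₂/λ₁| = 2.37/2.99 = 0.79264
Need k ≥ ln(1e-7) / ln(0.79264) = -16.1181 / -0.2324 ≈ 69.360
Smallest integer k satisfying the bound: 70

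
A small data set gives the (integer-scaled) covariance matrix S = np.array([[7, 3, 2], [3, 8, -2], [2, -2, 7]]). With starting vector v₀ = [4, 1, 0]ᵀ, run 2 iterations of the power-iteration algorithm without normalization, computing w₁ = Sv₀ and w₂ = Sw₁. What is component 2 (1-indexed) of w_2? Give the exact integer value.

w1 = Sv₀ = (7·4 + 3·1 + 2·0; 3·4 + 8·1 + (-2)·0; 2·4 + (-2)·1 + 7·0) = (31, 20, 6)
w2 = Sw1 = (7·31 + 3·20 + 2·6; 3·31 + 8·20 + (-2)·6; 2·31 + (-2)·20 + 7·6) = (289, 241, 64)
The requested component of w2 is 241.

241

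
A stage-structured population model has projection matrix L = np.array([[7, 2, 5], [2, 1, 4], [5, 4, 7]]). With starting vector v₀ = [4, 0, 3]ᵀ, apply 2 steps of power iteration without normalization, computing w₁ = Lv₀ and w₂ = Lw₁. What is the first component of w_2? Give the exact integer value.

w1 = Lv₀ = (43, 20, 41)
w2 = Lw1 = (546, 270, 582)
The requested component of w2 is 546.

546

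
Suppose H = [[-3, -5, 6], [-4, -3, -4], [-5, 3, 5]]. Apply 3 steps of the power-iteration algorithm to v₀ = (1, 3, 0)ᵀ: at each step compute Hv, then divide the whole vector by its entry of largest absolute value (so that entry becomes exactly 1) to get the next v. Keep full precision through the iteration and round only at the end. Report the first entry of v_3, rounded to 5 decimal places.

Hv0 = (-18.000000, -13.000000, 4.000000); divide by -18.000000 → v1 = (1.000000, 0.722222, -0.222222)
Hv1 = (-7.944444, -5.277778, -3.944444); divide by -7.944444 → v2 = (1.000000, 0.664336, 0.496503)
Hv2 = (-3.342657, -7.979021, -0.524476); divide by -7.979021 → v3 = (0.418931, 1.000000, 0.065732)
Requested entry of v3: -478/-1141 = 0.41893

0.41893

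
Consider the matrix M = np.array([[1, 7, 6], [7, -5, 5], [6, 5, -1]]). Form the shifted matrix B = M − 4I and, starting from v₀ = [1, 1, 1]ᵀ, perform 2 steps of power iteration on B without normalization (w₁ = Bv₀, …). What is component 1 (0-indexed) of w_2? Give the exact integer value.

B = M − 4I has rows (-3, 7, 6); (7, -9, 5); (6, 5, -5)
w1 = Bv₀ = (10, 3, 6)
w2 = Bw1 = (27, 73, 45)
Requested component of w2: 73

73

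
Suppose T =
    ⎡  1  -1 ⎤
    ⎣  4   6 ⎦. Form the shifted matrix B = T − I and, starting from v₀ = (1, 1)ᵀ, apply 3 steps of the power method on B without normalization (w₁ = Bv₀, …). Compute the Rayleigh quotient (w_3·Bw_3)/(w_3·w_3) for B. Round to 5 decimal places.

4.03472

B = T − I has rows (0, -1); (4, 5)
w1 = Bv₀ = (0·1 + (-1)·1; 4·1 + 5·1) = (-1, 9)
w2 = Bw1 = (0·(-1) + (-1)·9; 4·(-1) + 5·9) = (-9, 41)
w3 = Bw2 = (-41, 169)
Bw3 = (-169, 681)
w3·Bw3 = 122018; w3·w3 = 30242; μ ≈ 122018/30242 = 4.03472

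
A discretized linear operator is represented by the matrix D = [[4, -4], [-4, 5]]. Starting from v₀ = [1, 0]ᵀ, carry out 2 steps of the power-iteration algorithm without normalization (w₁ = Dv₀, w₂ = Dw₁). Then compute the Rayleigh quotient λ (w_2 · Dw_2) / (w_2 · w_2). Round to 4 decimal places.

λ ≈ 8.5310

w1 = Dv₀ = (4·1 + (-4)·0; (-4)·1 + 5·0) = (4, -4)
w2 = Dw1 = (4·4 + (-4)·(-4); (-4)·4 + 5·(-4)) = (32, -36)
Dw2 = (272, -308)
w2·Dw2 = 32·272 + (-36)·(-308) = 19792; w2·w2 = 32·32 + (-36)·(-36) = 2320
λ ≈ 19792/2320 = 8.5310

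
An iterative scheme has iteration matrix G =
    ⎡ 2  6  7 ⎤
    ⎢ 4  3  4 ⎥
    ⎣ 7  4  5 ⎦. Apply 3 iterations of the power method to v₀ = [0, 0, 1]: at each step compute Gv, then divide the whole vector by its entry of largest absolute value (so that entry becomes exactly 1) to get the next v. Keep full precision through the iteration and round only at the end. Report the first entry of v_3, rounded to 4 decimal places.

0.9459

Gv0 = (7.00000, 4.00000, 5.00000); divide by 7.00000 → v1 = (1.00000, 0.57143, 0.71429)
Gv1 = (10.42857, 8.57143, 12.85714); divide by 12.85714 → v2 = (0.81111, 0.66667, 1.00000)
Gv2 = (12.62222, 9.24444, 13.34444); divide by 13.34444 → v3 = (0.94588, 0.69276, 1.00000)
Requested entry of v3: 1136/1201 = 0.9459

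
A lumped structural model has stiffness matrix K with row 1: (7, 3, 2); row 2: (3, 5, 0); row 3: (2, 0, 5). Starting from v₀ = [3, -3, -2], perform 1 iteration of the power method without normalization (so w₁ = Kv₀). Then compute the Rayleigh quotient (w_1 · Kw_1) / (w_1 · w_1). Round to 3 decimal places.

λ ≈ 2.517

w1 = Kv₀ = (7·3 + 3·(-3) + 2·(-2); 3·3 + 5·(-3) + 0·(-2); 2·3 + 0·(-3) + 5·(-2)) = (8, -6, -4)
Kw1 = (30, -6, -4)
w1·Kw1 = 8·30 + (-6)·(-6) + (-4)·(-4) = 292; w1·w1 = 8·8 + (-6)·(-6) + (-4)·(-4) = 116
λ ≈ 292/116 = 2.517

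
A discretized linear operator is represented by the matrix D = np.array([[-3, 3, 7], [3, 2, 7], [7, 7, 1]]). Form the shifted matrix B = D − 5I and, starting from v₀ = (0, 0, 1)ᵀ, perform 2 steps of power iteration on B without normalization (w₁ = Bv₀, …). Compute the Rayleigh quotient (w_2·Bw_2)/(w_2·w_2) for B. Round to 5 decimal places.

B = D − 5I has rows (-8, 3, 7); (3, -3, 7); (7, 7, -4)
w1 = Bv₀ = ((-8)·0 + 3·0 + 7·1; 3·0 + (-3)·0 + 7·1; 7·0 + 7·0 + (-4)·1) = (7, 7, -4)
w2 = Bw1 = ((-8)·7 + 3·7 + 7·(-4); 3·7 + (-3)·7 + 7·(-4); 7·7 + 7·7 + (-4)·(-4)) = (-63, -28, 114)
Bw2 = (1218, 693, -1093)
w2·Bw2 = -220740; w2·w2 = 17749; μ ≈ -220740/17749 = -12.43676

-12.43676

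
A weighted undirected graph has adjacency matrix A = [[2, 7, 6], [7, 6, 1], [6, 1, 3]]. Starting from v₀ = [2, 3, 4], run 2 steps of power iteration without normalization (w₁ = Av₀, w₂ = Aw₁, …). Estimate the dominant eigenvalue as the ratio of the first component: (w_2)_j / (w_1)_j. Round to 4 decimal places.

w1 = Av₀ = (49, 36, 27)
w2 = Aw1 = (512, 586, 411)
Ratio at component: 512 / 49 = 10.4490

10.4490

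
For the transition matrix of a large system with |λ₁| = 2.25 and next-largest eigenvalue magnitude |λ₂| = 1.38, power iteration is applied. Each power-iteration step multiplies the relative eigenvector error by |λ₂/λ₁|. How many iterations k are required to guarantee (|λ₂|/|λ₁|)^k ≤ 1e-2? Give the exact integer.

|λ₂/λ₁| = 1.38/2.25 = 0.61333
Need k ≥ ln(1e-2) / ln(0.61333) = -4.6052 / -0.4888 ≈ 9.420
Smallest integer k satisfying the bound: 10

10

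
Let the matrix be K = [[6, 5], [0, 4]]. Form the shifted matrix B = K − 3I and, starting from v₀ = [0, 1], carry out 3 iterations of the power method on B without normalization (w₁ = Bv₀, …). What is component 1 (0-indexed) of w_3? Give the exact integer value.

1

B = K − 3I has rows (3, 5); (0, 1)
w1 = Bv₀ = (3·0 + 5·1; 0·0 + 1·1) = (5, 1)
w2 = Bw1 = (3·5 + 5·1; 0·5 + 1·1) = (20, 1)
w3 = Bw2 = (65, 1)
Requested component of w3: 1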